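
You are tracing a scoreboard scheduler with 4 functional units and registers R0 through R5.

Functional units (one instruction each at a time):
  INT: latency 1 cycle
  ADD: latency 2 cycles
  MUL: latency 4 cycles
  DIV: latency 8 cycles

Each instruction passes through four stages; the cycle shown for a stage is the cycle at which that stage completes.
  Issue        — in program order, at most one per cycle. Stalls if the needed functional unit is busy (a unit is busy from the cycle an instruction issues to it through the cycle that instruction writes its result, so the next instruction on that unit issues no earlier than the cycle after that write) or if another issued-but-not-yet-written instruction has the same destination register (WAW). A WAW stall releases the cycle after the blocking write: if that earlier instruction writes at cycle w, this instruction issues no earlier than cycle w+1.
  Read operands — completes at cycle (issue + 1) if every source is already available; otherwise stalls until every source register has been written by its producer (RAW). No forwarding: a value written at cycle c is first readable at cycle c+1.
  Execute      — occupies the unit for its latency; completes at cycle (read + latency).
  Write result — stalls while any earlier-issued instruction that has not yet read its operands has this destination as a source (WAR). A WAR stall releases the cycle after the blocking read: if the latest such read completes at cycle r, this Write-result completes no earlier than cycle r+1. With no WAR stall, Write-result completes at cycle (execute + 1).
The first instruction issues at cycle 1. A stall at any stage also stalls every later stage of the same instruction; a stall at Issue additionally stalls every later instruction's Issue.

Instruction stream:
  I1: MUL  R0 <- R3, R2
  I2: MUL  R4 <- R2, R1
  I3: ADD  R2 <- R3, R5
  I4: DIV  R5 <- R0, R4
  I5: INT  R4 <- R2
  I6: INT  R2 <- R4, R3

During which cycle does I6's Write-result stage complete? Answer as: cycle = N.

1) issue 1, read 2, done 6, write 7
2) issue 8, read 9, done 13, write 14  <struct: MUL busy until I1 writes@7>
3) issue 9, read 10, done 12, write 13
4) issue 10, read 15, done 23, write 24  <RAW R4: wait I2 write@14>
5) issue 15, read 16, done 17, write 18  <WAW R4: wait I2 write@14>
6) issue 19, read 20, done 21, write 22  <struct: INT busy until I5 writes@18>

cycle = 22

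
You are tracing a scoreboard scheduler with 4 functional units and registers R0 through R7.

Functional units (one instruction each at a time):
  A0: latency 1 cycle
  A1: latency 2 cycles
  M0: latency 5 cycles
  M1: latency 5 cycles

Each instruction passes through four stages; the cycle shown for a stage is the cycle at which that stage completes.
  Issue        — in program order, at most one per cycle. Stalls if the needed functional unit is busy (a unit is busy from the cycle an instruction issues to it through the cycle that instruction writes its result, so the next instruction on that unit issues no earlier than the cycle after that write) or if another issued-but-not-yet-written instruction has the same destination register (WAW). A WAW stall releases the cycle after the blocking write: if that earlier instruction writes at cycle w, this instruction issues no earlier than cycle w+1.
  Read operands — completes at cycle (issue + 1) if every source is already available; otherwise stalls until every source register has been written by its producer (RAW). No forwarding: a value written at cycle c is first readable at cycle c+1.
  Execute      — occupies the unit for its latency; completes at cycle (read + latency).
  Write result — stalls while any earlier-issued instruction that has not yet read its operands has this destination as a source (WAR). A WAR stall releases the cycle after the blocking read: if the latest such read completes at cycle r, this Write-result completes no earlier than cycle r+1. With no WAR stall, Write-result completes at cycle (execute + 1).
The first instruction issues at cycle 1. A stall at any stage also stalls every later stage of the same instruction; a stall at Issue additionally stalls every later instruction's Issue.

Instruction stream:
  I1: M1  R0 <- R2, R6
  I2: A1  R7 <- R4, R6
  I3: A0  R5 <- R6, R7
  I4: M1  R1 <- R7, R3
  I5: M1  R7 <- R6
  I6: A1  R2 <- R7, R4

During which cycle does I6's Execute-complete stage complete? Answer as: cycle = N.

cycle = 27

c1: issue I1 (M1)
c2: I1 read-ops | issue I2 (A1)
c3: I2 read-ops | issue I3 (A0)
c5: I2 finished on A1
c6: I2→R7
c7: I1 finished on M1 | I3 read-ops
c8: I1→R0 | I3 finished on A0
c9: I3→R5 | issue I4 (M1)
c10: I4 read-ops
c15: I4 finished on M1
c16: I4→R1
c17: issue I5 (M1)
c18: I5 read-ops | issue I6 (A1)
c23: I5 finished on M1
c24: I5→R7
c25: I6 read-ops
c27: I6 finished on A1
c28: I6→R2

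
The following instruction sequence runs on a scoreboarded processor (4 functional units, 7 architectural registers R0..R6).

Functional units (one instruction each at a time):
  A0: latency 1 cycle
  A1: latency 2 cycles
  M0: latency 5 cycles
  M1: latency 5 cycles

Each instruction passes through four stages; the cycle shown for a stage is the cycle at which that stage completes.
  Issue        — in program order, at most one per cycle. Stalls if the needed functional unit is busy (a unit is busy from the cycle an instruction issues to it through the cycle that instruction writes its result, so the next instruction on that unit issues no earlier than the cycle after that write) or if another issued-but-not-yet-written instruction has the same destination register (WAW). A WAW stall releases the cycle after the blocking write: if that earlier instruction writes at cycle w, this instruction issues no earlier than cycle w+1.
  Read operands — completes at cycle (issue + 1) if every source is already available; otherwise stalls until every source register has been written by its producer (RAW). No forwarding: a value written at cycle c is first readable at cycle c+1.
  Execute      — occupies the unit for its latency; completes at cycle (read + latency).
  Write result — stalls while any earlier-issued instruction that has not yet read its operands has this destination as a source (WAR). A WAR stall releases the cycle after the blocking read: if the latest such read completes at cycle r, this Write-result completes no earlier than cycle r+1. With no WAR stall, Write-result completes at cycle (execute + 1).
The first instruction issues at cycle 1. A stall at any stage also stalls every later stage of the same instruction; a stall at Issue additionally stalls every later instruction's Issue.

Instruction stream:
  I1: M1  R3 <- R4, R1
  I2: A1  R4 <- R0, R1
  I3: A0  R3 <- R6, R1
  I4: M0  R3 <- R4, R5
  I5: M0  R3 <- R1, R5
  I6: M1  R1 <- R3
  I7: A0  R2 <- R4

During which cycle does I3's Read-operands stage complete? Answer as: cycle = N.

  I1 | 1 | 2 | 7 | 8
  I2 | 2 | 3 | 5 | 6
  I3 | 9 | 10 | 11 | 12   WAW R3: wait I1 write@8
  I4 | 13 | 14 | 19 | 20   WAW R3: wait I3 write@12
  I5 | 21 | 22 | 27 | 28   struct: M0 busy until I4 writes@20
  I6 | 22 | 29 | 34 | 35   RAW R3: wait I5 write@28
  I7 | 23 | 24 | 25 | 26

cycle = 10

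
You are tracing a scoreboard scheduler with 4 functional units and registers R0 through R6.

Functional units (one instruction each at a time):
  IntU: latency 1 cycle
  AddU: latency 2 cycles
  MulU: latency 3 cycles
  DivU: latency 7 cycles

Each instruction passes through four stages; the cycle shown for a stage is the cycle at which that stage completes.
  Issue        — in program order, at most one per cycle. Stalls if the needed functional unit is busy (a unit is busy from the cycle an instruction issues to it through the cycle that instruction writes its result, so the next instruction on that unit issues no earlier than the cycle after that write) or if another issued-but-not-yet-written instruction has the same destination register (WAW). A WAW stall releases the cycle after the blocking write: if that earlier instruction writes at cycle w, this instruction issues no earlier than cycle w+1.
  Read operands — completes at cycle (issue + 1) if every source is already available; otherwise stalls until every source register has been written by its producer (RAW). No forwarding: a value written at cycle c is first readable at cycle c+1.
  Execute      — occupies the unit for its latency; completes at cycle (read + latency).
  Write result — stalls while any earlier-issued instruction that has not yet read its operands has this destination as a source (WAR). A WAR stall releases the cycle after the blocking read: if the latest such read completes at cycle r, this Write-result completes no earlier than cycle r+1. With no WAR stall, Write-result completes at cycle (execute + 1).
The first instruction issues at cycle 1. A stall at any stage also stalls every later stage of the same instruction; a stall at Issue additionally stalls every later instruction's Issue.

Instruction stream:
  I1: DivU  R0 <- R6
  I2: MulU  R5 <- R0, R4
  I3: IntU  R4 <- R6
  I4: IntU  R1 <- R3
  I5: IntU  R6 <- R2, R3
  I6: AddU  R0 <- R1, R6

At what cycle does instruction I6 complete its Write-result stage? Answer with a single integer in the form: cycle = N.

t=1  I1→DivU
t=2  I1 RO · I2→MulU
t=3  I3→IntU
t=4  I3 RO
t=5  I3 EX
t=9  I1 EX
t=10  I1 WR R0
t=11  I2 RO
t=12  I3 WR R4
t=13  I4→IntU
t=14  I2 EX · I4 RO
t=15  I2 WR R5 · I4 EX
t=16  I4 WR R1
t=17  I5→IntU
t=18  I5 RO · I6→AddU
t=19  I5 EX
t=20  I5 WR R6
t=21  I6 RO
t=23  I6 EX
t=24  I6 WR R0

cycle = 24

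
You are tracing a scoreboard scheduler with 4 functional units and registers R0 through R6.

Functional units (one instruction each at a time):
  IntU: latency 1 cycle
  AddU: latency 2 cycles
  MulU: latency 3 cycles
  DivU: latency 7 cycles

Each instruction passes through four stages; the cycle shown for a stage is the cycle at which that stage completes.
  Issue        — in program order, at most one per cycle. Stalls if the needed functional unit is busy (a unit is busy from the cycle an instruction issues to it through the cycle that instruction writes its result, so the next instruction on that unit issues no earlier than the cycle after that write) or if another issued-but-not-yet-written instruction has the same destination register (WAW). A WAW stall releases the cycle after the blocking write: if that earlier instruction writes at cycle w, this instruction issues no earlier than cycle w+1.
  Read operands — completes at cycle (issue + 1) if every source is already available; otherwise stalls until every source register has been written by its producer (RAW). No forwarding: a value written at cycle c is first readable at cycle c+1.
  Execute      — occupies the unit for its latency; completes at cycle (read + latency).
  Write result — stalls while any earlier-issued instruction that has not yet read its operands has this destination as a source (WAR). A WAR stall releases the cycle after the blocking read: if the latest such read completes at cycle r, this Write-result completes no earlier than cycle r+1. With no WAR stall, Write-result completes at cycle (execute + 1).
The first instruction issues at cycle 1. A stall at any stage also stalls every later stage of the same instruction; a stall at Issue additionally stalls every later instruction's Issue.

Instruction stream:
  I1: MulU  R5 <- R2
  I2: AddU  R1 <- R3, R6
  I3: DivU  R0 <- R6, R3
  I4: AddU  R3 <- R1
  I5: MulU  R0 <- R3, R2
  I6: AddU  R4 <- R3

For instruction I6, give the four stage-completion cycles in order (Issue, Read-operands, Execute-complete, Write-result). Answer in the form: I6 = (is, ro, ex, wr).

I6 = (14, 15, 17, 18)

[1] I1 dispatched to MulU
[2] I1 operands ready | I2 dispatched to AddU
[3] I2 operands ready | I3 dispatched to DivU
[4] I3 operands ready
[5] I1 complete | I2 complete
[6] R5←I1 | R1←I2
[7] I4 dispatched to AddU
[8] I4 operands ready
[10] I4 complete
[11] I3 complete | R3←I4
[12] R0←I3
[13] I5 dispatched to MulU
[14] I5 operands ready | I6 dispatched to AddU
[15] I6 operands ready
[17] I5 complete | I6 complete
[18] R0←I5 | R4←I6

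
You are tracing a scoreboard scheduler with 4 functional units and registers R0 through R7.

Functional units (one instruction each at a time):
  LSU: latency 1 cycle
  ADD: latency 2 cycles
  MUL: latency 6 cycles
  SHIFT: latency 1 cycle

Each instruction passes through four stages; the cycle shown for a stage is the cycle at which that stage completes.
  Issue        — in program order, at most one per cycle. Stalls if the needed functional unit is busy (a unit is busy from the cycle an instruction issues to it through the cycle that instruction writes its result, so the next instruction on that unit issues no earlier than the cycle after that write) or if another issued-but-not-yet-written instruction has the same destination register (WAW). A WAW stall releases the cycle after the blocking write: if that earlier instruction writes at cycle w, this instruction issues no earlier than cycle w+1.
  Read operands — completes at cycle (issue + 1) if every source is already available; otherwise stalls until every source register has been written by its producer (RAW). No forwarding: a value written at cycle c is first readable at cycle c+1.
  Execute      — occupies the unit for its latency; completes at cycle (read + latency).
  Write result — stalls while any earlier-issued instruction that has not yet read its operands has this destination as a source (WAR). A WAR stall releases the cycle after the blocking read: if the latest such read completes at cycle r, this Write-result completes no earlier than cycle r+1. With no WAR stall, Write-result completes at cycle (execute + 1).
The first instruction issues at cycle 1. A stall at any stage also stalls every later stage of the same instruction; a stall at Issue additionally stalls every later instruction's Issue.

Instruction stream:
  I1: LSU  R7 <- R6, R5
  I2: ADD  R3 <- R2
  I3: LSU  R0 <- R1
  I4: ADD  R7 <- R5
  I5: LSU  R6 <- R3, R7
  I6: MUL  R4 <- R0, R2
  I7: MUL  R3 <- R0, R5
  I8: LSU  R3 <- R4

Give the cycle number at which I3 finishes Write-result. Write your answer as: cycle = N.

cycle = 8

I1  is:1  ro:2  ex:3  wr:4
I2  is:2  ro:3  ex:5  wr:6
I3  is:5  ro:6  ex:7  wr:8  — struct: LSU busy until I1 writes@4
I4  is:7  ro:8  ex:10  wr:11  — struct: ADD busy until I2 writes@6
I5  is:9  ro:12  ex:13  wr:14  — struct: LSU busy until I3 writes@8, RAW R7: wait I4 write@11
I6  is:10  ro:11  ex:17  wr:18
I7  is:19  ro:20  ex:26  wr:27  — struct: MUL busy until I6 writes@18
I8  is:28  ro:29  ex:30  wr:31  — WAW R3: wait I7 write@27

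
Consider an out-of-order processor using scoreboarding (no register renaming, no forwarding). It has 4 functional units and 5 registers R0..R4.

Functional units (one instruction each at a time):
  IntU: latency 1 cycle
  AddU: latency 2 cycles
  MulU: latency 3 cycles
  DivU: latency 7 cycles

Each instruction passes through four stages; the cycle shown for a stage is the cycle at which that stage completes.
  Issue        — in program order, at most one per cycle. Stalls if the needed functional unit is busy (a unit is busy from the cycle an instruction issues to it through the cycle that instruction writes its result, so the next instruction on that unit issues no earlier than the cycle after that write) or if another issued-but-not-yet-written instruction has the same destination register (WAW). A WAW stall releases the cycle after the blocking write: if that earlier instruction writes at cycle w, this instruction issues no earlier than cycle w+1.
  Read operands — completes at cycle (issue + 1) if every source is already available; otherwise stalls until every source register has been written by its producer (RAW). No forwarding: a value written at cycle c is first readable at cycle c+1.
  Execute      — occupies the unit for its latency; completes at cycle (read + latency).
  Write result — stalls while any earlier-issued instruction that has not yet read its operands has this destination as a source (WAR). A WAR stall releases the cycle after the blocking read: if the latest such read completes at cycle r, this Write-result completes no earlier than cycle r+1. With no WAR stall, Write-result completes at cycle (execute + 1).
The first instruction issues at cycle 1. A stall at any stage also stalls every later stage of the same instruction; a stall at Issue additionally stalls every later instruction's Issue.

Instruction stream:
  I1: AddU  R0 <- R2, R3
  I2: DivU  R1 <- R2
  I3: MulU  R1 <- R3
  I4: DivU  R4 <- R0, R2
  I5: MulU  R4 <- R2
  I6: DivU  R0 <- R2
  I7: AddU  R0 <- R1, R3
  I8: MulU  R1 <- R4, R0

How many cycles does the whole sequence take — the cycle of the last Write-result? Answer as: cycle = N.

I1: IS=1 RO=2 EX=4 WR=5
I2: IS=2 RO=3 EX=10 WR=11
I3: IS=12 RO=13 EX=16 WR=17  [WAW R1: wait I2 write@11]
I4: IS=13 RO=14 EX=21 WR=22
I5: IS=23 RO=24 EX=27 WR=28  [WAW R4: wait I4 write@22]
I6: IS=24 RO=25 EX=32 WR=33
I7: IS=34 RO=35 EX=37 WR=38  [WAW R0: wait I6 write@33]
I8: IS=35 RO=39 EX=42 WR=43  [RAW R0: wait I7 write@38]

cycle = 43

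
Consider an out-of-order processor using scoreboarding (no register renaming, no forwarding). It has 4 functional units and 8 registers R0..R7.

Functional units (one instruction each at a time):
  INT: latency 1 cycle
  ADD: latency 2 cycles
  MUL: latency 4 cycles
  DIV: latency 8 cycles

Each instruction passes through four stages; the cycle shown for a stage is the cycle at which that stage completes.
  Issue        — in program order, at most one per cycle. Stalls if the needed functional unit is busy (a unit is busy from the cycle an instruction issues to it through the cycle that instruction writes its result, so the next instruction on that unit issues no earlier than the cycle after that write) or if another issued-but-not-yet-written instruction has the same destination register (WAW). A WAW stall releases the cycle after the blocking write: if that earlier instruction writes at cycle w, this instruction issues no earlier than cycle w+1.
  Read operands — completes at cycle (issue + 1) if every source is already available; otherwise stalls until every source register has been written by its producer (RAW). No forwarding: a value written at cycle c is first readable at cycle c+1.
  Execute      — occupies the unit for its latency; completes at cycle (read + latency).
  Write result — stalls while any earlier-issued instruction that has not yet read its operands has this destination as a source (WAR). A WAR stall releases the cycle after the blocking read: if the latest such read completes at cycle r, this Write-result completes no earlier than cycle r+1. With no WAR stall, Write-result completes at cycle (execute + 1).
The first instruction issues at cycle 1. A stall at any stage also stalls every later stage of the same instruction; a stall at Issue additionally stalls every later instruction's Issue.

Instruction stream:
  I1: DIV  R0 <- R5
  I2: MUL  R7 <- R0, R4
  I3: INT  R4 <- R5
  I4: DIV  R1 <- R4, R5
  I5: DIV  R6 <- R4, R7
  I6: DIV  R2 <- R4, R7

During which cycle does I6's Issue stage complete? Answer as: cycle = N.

cycle = 35

c1: I1 dispatched to DIV
c2: I1 operands ready · I2 dispatched to MUL
c3: I3 dispatched to INT
c4: I3 operands ready
c5: I3 complete
c10: I1 complete
c11: R0←I1
c12: I2 operands ready · I4 dispatched to DIV
c13: R4←I3
c14: I4 operands ready
c16: I2 complete
c17: R7←I2
c22: I4 complete
c23: R1←I4
c24: I5 dispatched to DIV
c25: I5 operands ready
c33: I5 complete
c34: R6←I5
c35: I6 dispatched to DIV
c36: I6 operands ready
c44: I6 complete
c45: R2←I6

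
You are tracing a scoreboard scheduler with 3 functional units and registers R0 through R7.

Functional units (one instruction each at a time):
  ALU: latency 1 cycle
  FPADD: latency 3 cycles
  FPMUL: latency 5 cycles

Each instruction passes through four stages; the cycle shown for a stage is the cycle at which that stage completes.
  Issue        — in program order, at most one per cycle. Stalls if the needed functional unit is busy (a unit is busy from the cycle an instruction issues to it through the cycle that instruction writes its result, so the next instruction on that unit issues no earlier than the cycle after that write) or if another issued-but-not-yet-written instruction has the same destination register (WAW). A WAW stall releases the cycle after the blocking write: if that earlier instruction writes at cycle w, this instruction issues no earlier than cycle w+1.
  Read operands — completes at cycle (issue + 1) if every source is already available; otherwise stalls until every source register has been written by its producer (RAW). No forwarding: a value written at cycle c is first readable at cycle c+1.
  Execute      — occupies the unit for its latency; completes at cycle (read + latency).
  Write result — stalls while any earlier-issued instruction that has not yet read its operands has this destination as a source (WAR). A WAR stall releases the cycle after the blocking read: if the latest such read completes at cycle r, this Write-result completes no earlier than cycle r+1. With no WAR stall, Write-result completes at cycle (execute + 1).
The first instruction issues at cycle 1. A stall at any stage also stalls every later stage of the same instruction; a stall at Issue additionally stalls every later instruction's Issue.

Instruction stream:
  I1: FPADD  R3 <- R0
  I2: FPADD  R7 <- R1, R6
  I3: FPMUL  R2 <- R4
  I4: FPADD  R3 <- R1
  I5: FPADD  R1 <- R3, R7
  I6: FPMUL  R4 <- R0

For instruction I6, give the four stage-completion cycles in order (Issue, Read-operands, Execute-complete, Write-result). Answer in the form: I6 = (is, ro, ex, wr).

I1  is:1  ro:2  ex:5  wr:6
I2  is:7  ro:8  ex:11  wr:12  — struct: FPADD busy until I1 writes@6
I3  is:8  ro:9  ex:14  wr:15
I4  is:13  ro:14  ex:17  wr:18  — struct: FPADD busy until I2 writes@12
I5  is:19  ro:20  ex:23  wr:24  — struct: FPADD busy until I4 writes@18
I6  is:20  ro:21  ex:26  wr:27

I6 = (20, 21, 26, 27)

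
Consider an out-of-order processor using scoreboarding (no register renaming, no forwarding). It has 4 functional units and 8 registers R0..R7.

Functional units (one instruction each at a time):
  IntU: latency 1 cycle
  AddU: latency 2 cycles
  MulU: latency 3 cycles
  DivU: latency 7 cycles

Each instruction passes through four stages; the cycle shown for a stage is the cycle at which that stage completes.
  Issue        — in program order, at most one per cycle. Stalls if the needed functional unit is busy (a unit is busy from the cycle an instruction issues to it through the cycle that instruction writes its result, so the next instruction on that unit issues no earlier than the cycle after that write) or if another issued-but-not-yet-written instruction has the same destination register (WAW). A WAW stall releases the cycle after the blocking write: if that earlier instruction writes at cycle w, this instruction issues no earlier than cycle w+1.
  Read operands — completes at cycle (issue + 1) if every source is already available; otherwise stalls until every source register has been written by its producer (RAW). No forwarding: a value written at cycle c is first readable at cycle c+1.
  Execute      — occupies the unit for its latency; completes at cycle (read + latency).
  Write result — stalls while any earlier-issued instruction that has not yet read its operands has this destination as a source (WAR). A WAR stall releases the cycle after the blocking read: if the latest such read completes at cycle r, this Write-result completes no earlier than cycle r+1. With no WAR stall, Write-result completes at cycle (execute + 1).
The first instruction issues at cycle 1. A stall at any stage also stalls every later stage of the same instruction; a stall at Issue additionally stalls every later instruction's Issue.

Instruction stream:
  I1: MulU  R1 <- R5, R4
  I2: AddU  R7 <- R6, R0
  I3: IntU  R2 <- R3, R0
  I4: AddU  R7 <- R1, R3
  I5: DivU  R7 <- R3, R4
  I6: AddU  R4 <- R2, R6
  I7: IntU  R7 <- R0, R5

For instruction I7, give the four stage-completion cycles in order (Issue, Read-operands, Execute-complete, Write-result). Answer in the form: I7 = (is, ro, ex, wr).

c1: I1 issues→MulU
c2: I1 reads | I2 issues→AddU
c3: I2 reads | I3 issues→IntU
c4: I3 reads
c5: I1 exec-done | I2 exec-done | I3 exec-done
c6: I1 writes R1 | I2 writes R7 | I3 writes R2
c7: I4 issues→AddU
c8: I4 reads
c10: I4 exec-done
c11: I4 writes R7
c12: I5 issues→DivU
c13: I5 reads | I6 issues→AddU
c14: I6 reads
c16: I6 exec-done
c17: I6 writes R4
c20: I5 exec-done
c21: I5 writes R7
c22: I7 issues→IntU
c23: I7 reads
c24: I7 exec-done
c25: I7 writes R7

I7 = (22, 23, 24, 25)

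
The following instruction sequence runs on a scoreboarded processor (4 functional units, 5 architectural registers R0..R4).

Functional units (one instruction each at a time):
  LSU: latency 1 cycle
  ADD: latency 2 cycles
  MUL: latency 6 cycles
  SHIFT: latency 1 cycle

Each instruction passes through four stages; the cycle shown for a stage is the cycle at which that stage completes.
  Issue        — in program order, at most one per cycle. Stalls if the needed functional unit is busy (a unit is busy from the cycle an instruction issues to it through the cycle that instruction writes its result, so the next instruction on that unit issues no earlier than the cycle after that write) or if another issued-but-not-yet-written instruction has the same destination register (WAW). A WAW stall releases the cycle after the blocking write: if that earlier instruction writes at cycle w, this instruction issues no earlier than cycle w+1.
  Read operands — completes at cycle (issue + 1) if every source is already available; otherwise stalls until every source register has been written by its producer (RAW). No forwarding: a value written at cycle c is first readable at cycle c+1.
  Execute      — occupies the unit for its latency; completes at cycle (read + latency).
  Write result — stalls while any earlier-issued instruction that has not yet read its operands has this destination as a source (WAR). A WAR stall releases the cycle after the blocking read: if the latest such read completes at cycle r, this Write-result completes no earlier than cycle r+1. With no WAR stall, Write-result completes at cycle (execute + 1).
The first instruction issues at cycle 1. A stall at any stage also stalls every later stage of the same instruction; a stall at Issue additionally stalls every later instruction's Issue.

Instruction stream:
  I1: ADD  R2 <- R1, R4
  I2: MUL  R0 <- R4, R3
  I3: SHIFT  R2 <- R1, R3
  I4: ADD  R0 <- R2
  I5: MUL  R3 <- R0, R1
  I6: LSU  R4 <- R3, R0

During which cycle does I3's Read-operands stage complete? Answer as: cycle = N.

cycle = 7

I1 -> (1, 2, 4, 5)
I2 -> (2, 3, 9, 10)
I3 -> (6, 7, 8, 9)  // WAW R2: wait I1 write@5
I4 -> (11, 12, 14, 15)  // WAW R0: wait I2 write@10
I5 -> (12, 16, 22, 23)  // RAW R0: wait I4 write@15
I6 -> (13, 24, 25, 26)  // RAW R3: wait I5 write@23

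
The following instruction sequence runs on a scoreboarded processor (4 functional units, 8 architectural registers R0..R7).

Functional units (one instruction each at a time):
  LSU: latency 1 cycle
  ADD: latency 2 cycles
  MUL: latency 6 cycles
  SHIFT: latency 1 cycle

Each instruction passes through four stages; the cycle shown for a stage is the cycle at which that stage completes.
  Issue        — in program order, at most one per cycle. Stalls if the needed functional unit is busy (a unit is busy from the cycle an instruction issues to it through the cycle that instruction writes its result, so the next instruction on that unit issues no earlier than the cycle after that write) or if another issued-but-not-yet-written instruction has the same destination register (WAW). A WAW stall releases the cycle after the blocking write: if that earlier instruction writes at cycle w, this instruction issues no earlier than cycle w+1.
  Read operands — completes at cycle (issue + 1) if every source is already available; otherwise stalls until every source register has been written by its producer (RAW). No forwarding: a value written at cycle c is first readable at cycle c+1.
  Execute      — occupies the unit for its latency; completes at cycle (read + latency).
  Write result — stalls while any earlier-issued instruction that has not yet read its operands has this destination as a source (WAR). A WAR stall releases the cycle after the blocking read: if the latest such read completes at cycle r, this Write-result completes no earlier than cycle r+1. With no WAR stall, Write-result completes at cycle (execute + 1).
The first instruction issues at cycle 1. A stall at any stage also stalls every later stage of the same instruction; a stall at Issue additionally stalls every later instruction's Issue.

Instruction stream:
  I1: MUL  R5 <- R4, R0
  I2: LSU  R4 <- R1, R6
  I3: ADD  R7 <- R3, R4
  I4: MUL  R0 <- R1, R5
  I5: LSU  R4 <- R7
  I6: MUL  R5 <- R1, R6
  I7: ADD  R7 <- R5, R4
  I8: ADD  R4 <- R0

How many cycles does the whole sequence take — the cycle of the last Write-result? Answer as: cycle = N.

cycle = 36

[I1] 1/2/8/9
[I2] 2/3/4/5
[I3] 3/6/8/9  (RAW R4: wait I2 write@5)
[I4] 10/11/17/18  (struct: MUL busy until I1 writes@9)
[I5] 11/12/13/14
[I6] 19/20/26/27  (struct: MUL busy until I4 writes@18)
[I7] 20/28/30/31  (RAW R5: wait I6 write@27)
[I8] 32/33/35/36  (struct: ADD busy until I7 writes@31)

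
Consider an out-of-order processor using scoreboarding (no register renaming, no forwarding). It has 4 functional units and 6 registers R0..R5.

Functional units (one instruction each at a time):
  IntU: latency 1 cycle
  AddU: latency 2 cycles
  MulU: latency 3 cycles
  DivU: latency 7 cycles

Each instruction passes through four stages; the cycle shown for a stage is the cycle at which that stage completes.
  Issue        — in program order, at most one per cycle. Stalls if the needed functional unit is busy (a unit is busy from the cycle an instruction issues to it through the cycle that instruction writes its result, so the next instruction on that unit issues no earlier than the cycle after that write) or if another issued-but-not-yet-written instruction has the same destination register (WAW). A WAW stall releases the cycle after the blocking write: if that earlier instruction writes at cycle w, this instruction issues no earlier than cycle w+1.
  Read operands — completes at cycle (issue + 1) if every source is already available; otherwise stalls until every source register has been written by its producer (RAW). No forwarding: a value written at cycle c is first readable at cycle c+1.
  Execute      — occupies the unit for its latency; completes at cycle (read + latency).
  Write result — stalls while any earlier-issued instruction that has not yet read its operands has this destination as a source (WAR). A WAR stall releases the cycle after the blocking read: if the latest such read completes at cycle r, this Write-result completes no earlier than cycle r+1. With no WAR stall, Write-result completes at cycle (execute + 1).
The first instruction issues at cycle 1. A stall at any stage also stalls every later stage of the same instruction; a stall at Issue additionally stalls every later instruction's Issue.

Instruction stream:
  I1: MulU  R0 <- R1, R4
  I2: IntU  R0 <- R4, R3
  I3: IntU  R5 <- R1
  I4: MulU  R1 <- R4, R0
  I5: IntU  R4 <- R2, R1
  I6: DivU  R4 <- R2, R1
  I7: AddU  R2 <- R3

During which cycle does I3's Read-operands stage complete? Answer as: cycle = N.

c1: issue I1 (MulU)
c2: I1 read-ops
c5: I1 finished on MulU
c6: I1→R0
c7: issue I2 (IntU)
c8: I2 read-ops
c9: I2 finished on IntU
c10: I2→R0
c11: issue I3 (IntU)
c12: I3 read-ops | issue I4 (MulU)
c13: I3 finished on IntU | I4 read-ops
c14: I3→R5
c15: issue I5 (IntU)
c16: I4 finished on MulU
c17: I4→R1
c18: I5 read-ops
c19: I5 finished on IntU
c20: I5→R4
c21: issue I6 (DivU)
c22: I6 read-ops | issue I7 (AddU)
c23: I7 read-ops
c25: I7 finished on AddU
c26: I7→R2
c29: I6 finished on DivU
c30: I6→R4

cycle = 12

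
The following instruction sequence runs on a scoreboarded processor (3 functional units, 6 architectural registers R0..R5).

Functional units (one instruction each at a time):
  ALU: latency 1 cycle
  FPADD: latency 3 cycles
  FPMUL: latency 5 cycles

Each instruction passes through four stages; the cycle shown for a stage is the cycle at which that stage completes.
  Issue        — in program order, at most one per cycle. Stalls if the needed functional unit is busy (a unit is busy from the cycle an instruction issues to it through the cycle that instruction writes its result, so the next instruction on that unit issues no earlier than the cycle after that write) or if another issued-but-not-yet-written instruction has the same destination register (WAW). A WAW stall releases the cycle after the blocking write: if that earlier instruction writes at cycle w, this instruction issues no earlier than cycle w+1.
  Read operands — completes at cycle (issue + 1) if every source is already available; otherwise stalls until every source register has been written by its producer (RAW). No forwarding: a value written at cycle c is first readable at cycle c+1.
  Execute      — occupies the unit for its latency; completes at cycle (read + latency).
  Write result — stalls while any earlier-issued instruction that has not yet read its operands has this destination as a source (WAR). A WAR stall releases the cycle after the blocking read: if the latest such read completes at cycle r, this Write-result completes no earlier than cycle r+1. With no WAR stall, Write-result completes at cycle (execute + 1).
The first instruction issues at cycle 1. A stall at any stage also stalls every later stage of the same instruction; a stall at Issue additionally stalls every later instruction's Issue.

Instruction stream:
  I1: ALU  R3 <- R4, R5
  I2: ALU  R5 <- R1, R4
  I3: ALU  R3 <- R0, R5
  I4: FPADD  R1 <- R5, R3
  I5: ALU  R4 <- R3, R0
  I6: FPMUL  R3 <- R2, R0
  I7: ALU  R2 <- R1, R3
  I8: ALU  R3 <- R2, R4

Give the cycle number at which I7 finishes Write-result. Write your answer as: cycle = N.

cycle = 24

  I1 | 1 | 2 | 3 | 4
  I2 | 5 | 6 | 7 | 8   struct: ALU busy until I1 writes@4
  I3 | 9 | 10 | 11 | 12   struct: ALU busy until I2 writes@8
  I4 | 10 | 13 | 16 | 17   RAW R3: wait I3 write@12
  I5 | 13 | 14 | 15 | 16   struct: ALU busy until I3 writes@12
  I6 | 14 | 15 | 20 | 21
  I7 | 17 | 22 | 23 | 24   struct: ALU busy until I5 writes@16 · RAW R3: wait I6 write@21
  I8 | 25 | 26 | 27 | 28   struct: ALU busy until I7 writes@24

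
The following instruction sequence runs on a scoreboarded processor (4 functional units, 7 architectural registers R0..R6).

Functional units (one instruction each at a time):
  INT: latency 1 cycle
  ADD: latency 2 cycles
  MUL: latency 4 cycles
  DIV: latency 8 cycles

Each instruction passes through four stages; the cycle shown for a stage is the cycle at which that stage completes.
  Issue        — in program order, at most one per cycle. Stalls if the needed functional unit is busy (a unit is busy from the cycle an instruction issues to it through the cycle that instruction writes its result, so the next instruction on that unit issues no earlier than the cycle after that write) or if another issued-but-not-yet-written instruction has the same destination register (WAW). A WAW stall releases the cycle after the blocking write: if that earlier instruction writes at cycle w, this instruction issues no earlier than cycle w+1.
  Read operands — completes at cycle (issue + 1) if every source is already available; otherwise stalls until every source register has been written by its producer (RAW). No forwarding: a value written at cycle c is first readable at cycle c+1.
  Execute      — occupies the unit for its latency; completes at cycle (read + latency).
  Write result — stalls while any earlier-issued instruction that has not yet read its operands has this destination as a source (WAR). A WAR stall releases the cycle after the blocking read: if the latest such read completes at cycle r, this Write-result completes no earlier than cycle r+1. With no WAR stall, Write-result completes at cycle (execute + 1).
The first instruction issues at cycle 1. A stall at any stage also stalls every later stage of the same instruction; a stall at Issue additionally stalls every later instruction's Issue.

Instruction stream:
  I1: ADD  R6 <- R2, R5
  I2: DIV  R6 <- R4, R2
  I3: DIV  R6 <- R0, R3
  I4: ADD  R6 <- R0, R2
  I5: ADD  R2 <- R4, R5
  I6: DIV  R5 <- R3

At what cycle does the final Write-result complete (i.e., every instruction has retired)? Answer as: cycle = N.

cycle = 44

I1: IS=1 RO=2 EX=4 WR=5
I2: IS=6 RO=7 EX=15 WR=16  [WAW R6: wait I1 write@5]
I3: IS=17 RO=18 EX=26 WR=27  [struct: DIV busy until I2 writes@16]
I4: IS=28 RO=29 EX=31 WR=32  [WAW R6: wait I3 write@27]
I5: IS=33 RO=34 EX=36 WR=37  [struct: ADD busy until I4 writes@32]
I6: IS=34 RO=35 EX=43 WR=44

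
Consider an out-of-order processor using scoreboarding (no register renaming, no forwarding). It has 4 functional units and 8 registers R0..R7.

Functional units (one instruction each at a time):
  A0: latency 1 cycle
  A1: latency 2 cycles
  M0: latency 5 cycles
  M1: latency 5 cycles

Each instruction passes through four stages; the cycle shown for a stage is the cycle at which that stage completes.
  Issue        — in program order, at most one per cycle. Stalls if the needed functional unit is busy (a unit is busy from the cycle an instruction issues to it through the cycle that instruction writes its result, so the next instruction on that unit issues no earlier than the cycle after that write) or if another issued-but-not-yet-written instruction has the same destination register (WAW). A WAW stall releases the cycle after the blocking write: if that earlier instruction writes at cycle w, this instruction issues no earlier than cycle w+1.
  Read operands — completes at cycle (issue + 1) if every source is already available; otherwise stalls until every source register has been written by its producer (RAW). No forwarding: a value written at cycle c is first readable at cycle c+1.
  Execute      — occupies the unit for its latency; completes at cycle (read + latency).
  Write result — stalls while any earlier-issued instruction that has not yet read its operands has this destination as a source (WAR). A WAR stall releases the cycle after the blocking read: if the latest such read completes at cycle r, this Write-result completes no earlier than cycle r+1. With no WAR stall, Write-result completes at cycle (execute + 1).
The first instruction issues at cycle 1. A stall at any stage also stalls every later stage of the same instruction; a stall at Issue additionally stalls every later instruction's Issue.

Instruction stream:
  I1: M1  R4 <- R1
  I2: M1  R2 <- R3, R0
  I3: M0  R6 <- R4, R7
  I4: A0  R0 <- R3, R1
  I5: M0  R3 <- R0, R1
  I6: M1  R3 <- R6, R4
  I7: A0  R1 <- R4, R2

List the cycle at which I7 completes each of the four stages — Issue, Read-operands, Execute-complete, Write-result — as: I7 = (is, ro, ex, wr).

  I1 | 1 | 2 | 7 | 8
  I2 | 9 | 10 | 15 | 16   struct: M1 busy until I1 writes@8
  I3 | 10 | 11 | 16 | 17
  I4 | 11 | 12 | 13 | 14
  I5 | 18 | 19 | 24 | 25   struct: M0 busy until I3 writes@17
  I6 | 26 | 27 | 32 | 33   WAW R3: wait I5 write@25
  I7 | 27 | 28 | 29 | 30

I7 = (27, 28, 29, 30)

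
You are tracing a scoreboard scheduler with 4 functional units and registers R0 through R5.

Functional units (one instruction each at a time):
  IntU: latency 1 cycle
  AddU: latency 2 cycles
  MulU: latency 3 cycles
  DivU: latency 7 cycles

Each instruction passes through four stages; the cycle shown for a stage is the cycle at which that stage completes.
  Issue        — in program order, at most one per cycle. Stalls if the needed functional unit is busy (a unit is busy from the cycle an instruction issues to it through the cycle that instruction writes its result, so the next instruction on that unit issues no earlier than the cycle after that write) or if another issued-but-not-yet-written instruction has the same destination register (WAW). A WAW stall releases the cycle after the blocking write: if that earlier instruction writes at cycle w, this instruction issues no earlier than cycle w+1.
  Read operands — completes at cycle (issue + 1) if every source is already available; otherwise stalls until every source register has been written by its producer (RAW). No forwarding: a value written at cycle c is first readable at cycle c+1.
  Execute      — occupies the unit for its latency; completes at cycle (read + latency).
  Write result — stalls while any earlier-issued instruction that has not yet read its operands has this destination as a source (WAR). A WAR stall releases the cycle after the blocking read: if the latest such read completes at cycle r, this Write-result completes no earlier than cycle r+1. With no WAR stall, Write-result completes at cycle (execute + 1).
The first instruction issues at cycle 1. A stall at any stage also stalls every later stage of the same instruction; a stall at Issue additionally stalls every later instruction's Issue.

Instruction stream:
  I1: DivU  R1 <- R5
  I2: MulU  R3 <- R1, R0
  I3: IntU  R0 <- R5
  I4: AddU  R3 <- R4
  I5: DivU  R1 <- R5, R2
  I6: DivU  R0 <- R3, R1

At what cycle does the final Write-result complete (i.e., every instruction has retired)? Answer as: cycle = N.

cycle = 36

c1: I1→DivU
c2: I1 RO, I2→MulU
c3: I3→IntU
c4: I3 RO
c5: I3 EX
c9: I1 EX
c10: I1 WR R1
c11: I2 RO
c12: I3 WR R0
c14: I2 EX
c15: I2 WR R3
c16: I4→AddU
c17: I4 RO, I5→DivU
c18: I5 RO
c19: I4 EX
c20: I4 WR R3
c25: I5 EX
c26: I5 WR R1
c27: I6→DivU
c28: I6 RO
c35: I6 EX
c36: I6 WR R0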